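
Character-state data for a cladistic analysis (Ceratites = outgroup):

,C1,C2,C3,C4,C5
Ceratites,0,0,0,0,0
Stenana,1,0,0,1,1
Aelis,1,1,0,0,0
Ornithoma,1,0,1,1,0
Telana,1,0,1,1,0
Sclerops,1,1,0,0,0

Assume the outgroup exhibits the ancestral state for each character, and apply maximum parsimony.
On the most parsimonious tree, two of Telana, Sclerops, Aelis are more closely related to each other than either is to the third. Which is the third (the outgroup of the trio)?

Telana

The outgroup has state '0' for every character, so '1' is the derived state throughout.
All ingroup taxa share the derived state '1' for C1; it defines the ingroup but does not resolve relationships within it.
C2: derived state '1' in Aelis and Sclerops only — synapomorphy for {Aelis, Sclerops}.
C3 (derived state '1') is shared by Ornithoma and Telana — a synapomorphy uniting that clade.
Only Ornithoma, Stenana, and Telana show the derived state '1' for C4, supporting them as a clade.
C5 (derived state '1') is unique to Stenana (autapomorphy; uninformative for grouping).
Most parsimonious ingroup topology: ((Stenana,(Ornithoma,Telana)),(Aelis,Sclerops)).
Aelis and Sclerops share a more recent common ancestor with each other than either does with Telana, so Telana is the least closely related of the three.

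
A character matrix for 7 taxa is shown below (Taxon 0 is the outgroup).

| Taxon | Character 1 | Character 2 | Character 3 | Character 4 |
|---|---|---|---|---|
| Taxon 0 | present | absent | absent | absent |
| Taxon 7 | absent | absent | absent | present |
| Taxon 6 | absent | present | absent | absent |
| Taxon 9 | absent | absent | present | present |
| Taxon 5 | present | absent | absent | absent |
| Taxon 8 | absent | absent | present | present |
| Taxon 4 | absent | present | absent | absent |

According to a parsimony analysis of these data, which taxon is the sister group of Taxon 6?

Character polarity is set by the outgroup: the derived state is whichever differs from the outgroup's state, so for Character 1 the derived state is 'absent', and for the remaining characters it is 'present'.
Character 1: derived state 'absent' in Taxon 4, Taxon 6, Taxon 7, Taxon 8, and Taxon 9 only — synapomorphy for {Taxon 4, Taxon 6, Taxon 7, Taxon 8, Taxon 9}.
Only Taxon 4 and Taxon 6 show the derived state 'present' for Character 2, supporting them as a clade.
Character 3 (derived state 'present') is shared by Taxon 8 and Taxon 9 — a synapomorphy uniting that clade.
Character 4: derived state 'present' in Taxon 7, Taxon 8, and Taxon 9 only — synapomorphy for {Taxon 7, Taxon 8, Taxon 9}.
Most parsimonious ingroup topology: (((Taxon 7,(Taxon 9,Taxon 8)),(Taxon 6,Taxon 4)),Taxon 5).
Taxon 6 and Taxon 4 form a cherry on this tree, so they are sister taxa.

Taxon 4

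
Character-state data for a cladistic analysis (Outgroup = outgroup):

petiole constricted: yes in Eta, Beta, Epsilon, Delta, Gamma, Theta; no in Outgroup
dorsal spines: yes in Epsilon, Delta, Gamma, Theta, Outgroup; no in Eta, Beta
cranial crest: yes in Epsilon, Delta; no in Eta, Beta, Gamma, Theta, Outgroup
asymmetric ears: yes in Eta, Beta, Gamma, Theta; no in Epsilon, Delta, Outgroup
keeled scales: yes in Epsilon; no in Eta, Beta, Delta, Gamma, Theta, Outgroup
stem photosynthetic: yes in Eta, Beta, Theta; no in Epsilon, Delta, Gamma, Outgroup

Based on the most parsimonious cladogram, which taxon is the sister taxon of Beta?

Eta

Character polarity is set by the outgroup: the derived state is whichever differs from the outgroup's state, so for dorsal spines the derived state is 'no', and for the remaining characters it is 'yes'.
petiole constricted (derived state 'yes') is shared by all ingroup taxa — unites the whole ingroup.
dorsal spines (derived state 'no') is shared by Beta and Eta — a synapomorphy uniting that clade.
Only Delta and Epsilon show the derived state 'yes' for cranial crest, supporting them as a clade.
asymmetric ears: derived state 'yes' in Beta, Eta, Gamma, and Theta only — synapomorphy for {Beta, Eta, Gamma, Theta}.
keeled scales (derived state 'yes') is unique to Epsilon (autapomorphy; uninformative for grouping).
stem photosynthetic: derived state 'yes' in Beta, Eta, and Theta only — synapomorphy for {Beta, Eta, Theta}.
Most parsimonious ingroup topology: ((Gamma,((Eta,Beta),Theta)),(Delta,Epsilon)).
Beta and Eta form a cherry on this tree, so they are sister taxa.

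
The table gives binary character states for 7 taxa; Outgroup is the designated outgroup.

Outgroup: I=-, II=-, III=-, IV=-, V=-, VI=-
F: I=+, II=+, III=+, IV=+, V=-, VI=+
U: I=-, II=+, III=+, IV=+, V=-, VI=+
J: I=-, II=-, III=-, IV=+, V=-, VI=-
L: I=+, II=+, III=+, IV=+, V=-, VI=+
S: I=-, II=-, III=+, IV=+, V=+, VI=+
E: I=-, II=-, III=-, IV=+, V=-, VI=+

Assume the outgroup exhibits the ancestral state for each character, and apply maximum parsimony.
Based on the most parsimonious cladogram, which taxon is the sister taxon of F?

L

The outgroup has state '-' for every character, so '+' is the derived state throughout.
Only F and L show the derived state '+' for I, supporting them as a clade.
Only F, L, and U show the derived state '+' for II, supporting them as a clade.
III: derived state '+' in F, L, S, and U only — synapomorphy for {F, L, S, U}.
IV (derived state '+') is shared by all ingroup taxa — unites the whole ingroup.
V: derived state '+' in S only — an autapomorphy, so it tells us nothing about relationships among taxa.
VI (derived state '+') is shared by E, F, L, S, and U — a synapomorphy uniting that clade.
Most parsimonious ingroup topology: (((((F,L),U),S),E),J).
F and L form a cherry on this tree, so they are sister taxa.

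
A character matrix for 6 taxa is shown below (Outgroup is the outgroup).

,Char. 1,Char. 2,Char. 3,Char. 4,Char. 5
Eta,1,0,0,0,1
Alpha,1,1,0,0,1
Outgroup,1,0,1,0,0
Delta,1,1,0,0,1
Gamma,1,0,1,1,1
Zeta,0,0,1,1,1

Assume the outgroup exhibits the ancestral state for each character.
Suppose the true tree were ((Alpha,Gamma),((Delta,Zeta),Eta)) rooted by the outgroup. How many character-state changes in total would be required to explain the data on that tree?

9

Map each character onto ((Alpha,Gamma),((Delta,Zeta),Eta)) (rooted by Outgroup) and count the minimum state changes it requires (Fitch parsimony):
Char. 1: 1; Char. 2: 2; Char. 3: 3; Char. 4: 2; Char. 5: 1.
Total tree length = 9.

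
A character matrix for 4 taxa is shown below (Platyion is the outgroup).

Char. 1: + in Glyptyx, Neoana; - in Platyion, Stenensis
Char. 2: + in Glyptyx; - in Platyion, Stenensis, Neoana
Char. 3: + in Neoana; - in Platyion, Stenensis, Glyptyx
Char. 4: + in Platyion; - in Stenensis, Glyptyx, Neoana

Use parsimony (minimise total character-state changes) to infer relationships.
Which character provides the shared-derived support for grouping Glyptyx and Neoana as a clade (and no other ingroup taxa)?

Char. 1

Character polarity is set by the outgroup: the derived state is whichever differs from the outgroup's state, so for Char. 4 the derived state is '-', and for the remaining characters it is '+'.
Char. 1 (derived state '+') is shared by Glyptyx and Neoana — a synapomorphy uniting that clade.
Char. 2: derived state '+' in Glyptyx only — an autapomorphy, so it tells us nothing about relationships among taxa.
Char. 3: derived state '+' in Neoana only — an autapomorphy, so it tells us nothing about relationships among taxa.
All ingroup taxa share the derived state '-' for Char. 4; it defines the ingroup but does not resolve relationships within it.
Most parsimonious ingroup topology: (Stenensis,(Glyptyx,Neoana)).
The clade {Glyptyx, Neoana} is supported by Char. 1: its derived state '+' occurs in exactly those taxa and in no other taxon (including the outgroup).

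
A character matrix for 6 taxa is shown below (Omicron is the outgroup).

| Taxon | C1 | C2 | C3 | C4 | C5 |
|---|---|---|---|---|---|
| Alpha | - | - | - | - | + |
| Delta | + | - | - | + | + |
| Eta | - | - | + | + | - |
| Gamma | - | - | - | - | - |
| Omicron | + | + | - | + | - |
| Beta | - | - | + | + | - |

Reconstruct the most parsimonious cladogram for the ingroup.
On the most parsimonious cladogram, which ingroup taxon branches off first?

Delta

Character polarity is set by the outgroup: the derived state is whichever differs from the outgroup's state, so for C1, C2, C4 the derived state is '-', and for the remaining characters it is '+'.
C1: derived state '-' in Alpha, Beta, Eta, and Gamma only — synapomorphy for {Alpha, Beta, Eta, Gamma}.
C2 (derived state '-') is shared by all ingroup taxa — unites the whole ingroup.
C3 (derived state '+') is shared by Beta and Eta — a synapomorphy uniting that clade.
Only Alpha and Gamma show the derived state '-' for C4, supporting them as a clade.
C5 (state '+') occurs in Alpha and Delta but conflicts with the nesting implied by the other characters — most parsimoniously interpreted as homoplasy.
Most parsimonious ingroup topology: (((Alpha,Gamma),(Eta,Beta)),Delta).
Delta is sister to the clade containing all other ingroup taxa, so it is the earliest-diverging (most basal) ingroup lineage.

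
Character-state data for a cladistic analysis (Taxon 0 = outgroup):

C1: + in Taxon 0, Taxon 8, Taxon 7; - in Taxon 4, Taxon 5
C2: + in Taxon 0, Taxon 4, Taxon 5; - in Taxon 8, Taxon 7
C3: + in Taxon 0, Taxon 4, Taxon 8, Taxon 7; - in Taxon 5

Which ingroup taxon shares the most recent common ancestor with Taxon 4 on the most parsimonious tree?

The outgroup has state '+' for every character, so '-' is the derived state throughout.
C1 (derived state '-') is shared by Taxon 4 and Taxon 5 — a synapomorphy uniting that clade.
Only Taxon 7 and Taxon 8 show the derived state '-' for C2, supporting them as a clade.
C3 (derived state '-') is unique to Taxon 5 (autapomorphy; uninformative for grouping).
Most parsimonious ingroup topology: ((Taxon 4,Taxon 5),(Taxon 8,Taxon 7)).
Taxon 4 and Taxon 5 form a cherry on this tree, so they are sister taxa.

Taxon 5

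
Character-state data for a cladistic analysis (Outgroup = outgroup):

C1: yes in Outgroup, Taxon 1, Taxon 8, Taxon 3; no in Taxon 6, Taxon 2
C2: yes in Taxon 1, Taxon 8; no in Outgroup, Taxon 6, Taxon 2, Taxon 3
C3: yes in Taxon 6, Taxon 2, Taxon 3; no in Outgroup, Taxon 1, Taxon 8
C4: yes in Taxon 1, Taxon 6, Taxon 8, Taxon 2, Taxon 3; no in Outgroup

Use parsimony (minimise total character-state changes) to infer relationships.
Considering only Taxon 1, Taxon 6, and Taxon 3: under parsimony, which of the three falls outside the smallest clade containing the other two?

Taxon 1

Character polarity is set by the outgroup: the derived state is whichever differs from the outgroup's state, so for C1 the derived state is 'no', and for the remaining characters it is 'yes'.
C1: derived state 'no' in Taxon 2 and Taxon 6 only — synapomorphy for {Taxon 2, Taxon 6}.
C2 (derived state 'yes') is shared by Taxon 1 and Taxon 8 — a synapomorphy uniting that clade.
C3 (derived state 'yes') is shared by Taxon 2, Taxon 3, and Taxon 6 — a synapomorphy uniting that clade.
All ingroup taxa share the derived state 'yes' for C4; it defines the ingroup but does not resolve relationships within it.
Most parsimonious ingroup topology: ((Taxon 1,Taxon 8),((Taxon 6,Taxon 2),Taxon 3)).
Taxon 6 and Taxon 3 share a more recent common ancestor with each other than either does with Taxon 1, so Taxon 1 is the least closely related of the three.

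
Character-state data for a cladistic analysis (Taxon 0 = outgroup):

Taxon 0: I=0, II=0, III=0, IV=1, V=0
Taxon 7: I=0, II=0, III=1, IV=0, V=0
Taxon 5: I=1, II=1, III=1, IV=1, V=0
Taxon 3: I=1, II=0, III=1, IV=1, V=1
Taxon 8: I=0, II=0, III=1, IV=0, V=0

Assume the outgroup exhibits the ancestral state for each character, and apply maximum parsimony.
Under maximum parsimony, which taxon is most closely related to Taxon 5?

Character polarity is set by the outgroup: the derived state is whichever differs from the outgroup's state, so for IV the derived state is '0', and for the remaining characters it is '1'.
Only Taxon 3 and Taxon 5 show the derived state '1' for I, supporting them as a clade.
II: derived state '1' in Taxon 5 only — an autapomorphy, so it tells us nothing about relationships among taxa.
III (derived state '1') is shared by all ingroup taxa — unites the whole ingroup.
Only Taxon 7 and Taxon 8 show the derived state '0' for IV, supporting them as a clade.
V: derived state '1' in Taxon 3 only — an autapomorphy, so it tells us nothing about relationships among taxa.
Most parsimonious ingroup topology: ((Taxon 7,Taxon 8),(Taxon 5,Taxon 3)).
Taxon 5 and Taxon 3 form a cherry on this tree, so they are sister taxa.

Taxon 3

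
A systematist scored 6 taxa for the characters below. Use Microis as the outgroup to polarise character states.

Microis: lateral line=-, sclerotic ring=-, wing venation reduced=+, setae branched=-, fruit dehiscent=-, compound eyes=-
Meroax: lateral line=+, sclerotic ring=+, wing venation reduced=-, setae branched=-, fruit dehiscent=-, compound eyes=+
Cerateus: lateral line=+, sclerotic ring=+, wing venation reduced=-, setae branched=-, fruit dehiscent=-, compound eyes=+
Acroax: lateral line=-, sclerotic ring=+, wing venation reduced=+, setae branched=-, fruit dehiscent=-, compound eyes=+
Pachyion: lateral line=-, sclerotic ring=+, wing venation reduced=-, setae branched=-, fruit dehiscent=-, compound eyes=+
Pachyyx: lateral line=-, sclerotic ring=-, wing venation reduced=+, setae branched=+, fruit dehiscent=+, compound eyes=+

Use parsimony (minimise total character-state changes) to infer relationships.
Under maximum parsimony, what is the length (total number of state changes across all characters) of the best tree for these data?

6

Character polarity is set by the outgroup: the derived state is whichever differs from the outgroup's state, so for wing venation reduced the derived state is '-', and for the remaining characters it is '+'.
lateral line: derived state '+' in Cerateus and Meroax only — synapomorphy for {Cerateus, Meroax}.
Only Acroax, Cerateus, Meroax, and Pachyion show the derived state '+' for sclerotic ring, supporting them as a clade.
wing venation reduced (derived state '-') is shared by Cerateus, Meroax, and Pachyion — a synapomorphy uniting that clade.
setae branched (derived state '+') is unique to Pachyyx (autapomorphy; uninformative for grouping).
fruit dehiscent: derived state '+' in Pachyyx only — an autapomorphy, so it tells us nothing about relationships among taxa.
All ingroup taxa share the derived state '+' for compound eyes; it defines the ingroup but does not resolve relationships within it.
Most parsimonious ingroup topology: ((((Meroax,Cerateus),Pachyion),Acroax),Pachyyx).
Changes per character on this tree: lateral line: 1; sclerotic ring: 1; wing venation reduced: 1; setae branched: 1; fruit dehiscent: 1; compound eyes: 1.
Total = 6.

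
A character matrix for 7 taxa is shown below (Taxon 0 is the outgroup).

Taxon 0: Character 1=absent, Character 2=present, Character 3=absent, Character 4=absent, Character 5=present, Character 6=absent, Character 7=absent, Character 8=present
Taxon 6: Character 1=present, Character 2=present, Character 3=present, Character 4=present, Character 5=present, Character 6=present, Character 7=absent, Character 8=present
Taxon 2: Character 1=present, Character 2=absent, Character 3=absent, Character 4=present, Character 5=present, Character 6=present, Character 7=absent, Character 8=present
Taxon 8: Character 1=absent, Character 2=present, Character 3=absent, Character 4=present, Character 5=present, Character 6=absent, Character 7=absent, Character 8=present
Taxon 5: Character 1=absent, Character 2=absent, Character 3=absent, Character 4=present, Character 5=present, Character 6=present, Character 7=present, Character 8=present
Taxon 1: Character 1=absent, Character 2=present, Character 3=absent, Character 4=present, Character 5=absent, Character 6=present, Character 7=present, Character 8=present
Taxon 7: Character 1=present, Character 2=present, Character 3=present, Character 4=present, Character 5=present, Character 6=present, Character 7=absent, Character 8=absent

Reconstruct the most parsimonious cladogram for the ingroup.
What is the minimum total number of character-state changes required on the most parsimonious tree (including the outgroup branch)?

9

Character polarity is set by the outgroup: the derived state is whichever differs from the outgroup's state, so for Character 2, Character 5, Character 8 the derived state is 'absent', and for the remaining characters it is 'present'.
Character 1: derived state 'present' in Taxon 2, Taxon 6, and Taxon 7 only — synapomorphy for {Taxon 2, Taxon 6, Taxon 7}.
Character 2 (state 'absent') occurs in Taxon 2 and Taxon 5 but conflicts with the nesting implied by the other characters — most parsimoniously interpreted as homoplasy.
Character 3 (derived state 'present') is shared by Taxon 6 and Taxon 7 — a synapomorphy uniting that clade.
All ingroup taxa share the derived state 'present' for Character 4; it defines the ingroup but does not resolve relationships within it.
Character 5: derived state 'absent' in Taxon 1 only — an autapomorphy, so it tells us nothing about relationships among taxa.
Character 6: derived state 'present' in Taxon 1, Taxon 2, Taxon 5, Taxon 6, and Taxon 7 only — synapomorphy for {Taxon 1, Taxon 2, Taxon 5, Taxon 6, Taxon 7}.
Only Taxon 1 and Taxon 5 show the derived state 'present' for Character 7, supporting them as a clade.
Character 8: derived state 'absent' in Taxon 7 only — an autapomorphy, so it tells us nothing about relationships among taxa.
Most parsimonious ingroup topology: ((((Taxon 6,Taxon 7),Taxon 2),(Taxon 5,Taxon 1)),Taxon 8).
Changes per character on this tree: Character 1: 1; Character 2: 2; Character 3: 1; Character 4: 1; Character 5: 1; Character 6: 1; Character 7: 1; Character 8: 1.
Total = 9.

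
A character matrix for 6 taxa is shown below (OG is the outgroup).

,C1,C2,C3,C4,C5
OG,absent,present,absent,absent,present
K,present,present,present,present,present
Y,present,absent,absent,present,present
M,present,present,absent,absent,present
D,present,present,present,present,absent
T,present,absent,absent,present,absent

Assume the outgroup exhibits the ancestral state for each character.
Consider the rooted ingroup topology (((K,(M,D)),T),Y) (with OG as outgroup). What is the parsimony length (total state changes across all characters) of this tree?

Map each character onto (((K,(M,D)),T),Y) (rooted by OG) and count the minimum state changes it requires (Fitch parsimony):
C1: 1; C2: 2; C3: 2; C4: 2; C5: 2.
Total tree length = 9.

9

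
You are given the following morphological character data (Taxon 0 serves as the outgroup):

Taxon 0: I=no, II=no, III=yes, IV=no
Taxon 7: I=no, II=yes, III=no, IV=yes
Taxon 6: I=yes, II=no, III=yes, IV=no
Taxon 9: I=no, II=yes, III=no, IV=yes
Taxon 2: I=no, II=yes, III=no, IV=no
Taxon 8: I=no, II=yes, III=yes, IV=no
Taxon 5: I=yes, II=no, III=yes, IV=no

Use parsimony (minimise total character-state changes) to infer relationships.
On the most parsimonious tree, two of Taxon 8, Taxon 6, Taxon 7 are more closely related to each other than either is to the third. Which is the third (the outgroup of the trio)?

Character polarity is set by the outgroup: the derived state is whichever differs from the outgroup's state, so for III the derived state is 'no', and for the remaining characters it is 'yes'.
I (derived state 'yes') is shared by Taxon 5 and Taxon 6 — a synapomorphy uniting that clade.
II: derived state 'yes' in Taxon 2, Taxon 7, Taxon 8, and Taxon 9 only — synapomorphy for {Taxon 2, Taxon 7, Taxon 8, Taxon 9}.
III: derived state 'no' in Taxon 2, Taxon 7, and Taxon 9 only — synapomorphy for {Taxon 2, Taxon 7, Taxon 9}.
IV (derived state 'yes') is shared by Taxon 7 and Taxon 9 — a synapomorphy uniting that clade.
Most parsimonious ingroup topology: ((((Taxon 7,Taxon 9),Taxon 2),Taxon 8),(Taxon 6,Taxon 5)).
Taxon 8 and Taxon 7 share a more recent common ancestor with each other than either does with Taxon 6, so Taxon 6 is the least closely related of the three.

Taxon 6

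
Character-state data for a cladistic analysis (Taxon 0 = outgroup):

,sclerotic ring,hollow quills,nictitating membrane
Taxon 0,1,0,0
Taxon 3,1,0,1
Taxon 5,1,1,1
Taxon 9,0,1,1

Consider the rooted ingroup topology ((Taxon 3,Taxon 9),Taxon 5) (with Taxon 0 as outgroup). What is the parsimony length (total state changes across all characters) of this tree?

Map each character onto ((Taxon 3,Taxon 9),Taxon 5) (rooted by Taxon 0) and count the minimum state changes it requires (Fitch parsimony):
sclerotic ring: 1; hollow quills: 2; nictitating membrane: 1.
Total tree length = 4.

4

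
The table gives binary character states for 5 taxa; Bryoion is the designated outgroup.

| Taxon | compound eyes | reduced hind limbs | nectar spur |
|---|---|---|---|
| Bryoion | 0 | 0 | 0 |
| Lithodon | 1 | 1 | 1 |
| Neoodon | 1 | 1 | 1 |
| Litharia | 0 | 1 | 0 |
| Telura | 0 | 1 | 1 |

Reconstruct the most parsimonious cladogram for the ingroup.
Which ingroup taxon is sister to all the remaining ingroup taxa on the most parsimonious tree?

The outgroup has state '0' for every character, so '1' is the derived state throughout.
compound eyes: derived state '1' in Lithodon and Neoodon only — synapomorphy for {Lithodon, Neoodon}.
All ingroup taxa share the derived state '1' for reduced hind limbs; it defines the ingroup but does not resolve relationships within it.
Only Lithodon, Neoodon, and Telura show the derived state '1' for nectar spur, supporting them as a clade.
Most parsimonious ingroup topology: (((Lithodon,Neoodon),Telura),Litharia).
Litharia is sister to the clade containing all other ingroup taxa, so it is the earliest-diverging (most basal) ingroup lineage.

Litharia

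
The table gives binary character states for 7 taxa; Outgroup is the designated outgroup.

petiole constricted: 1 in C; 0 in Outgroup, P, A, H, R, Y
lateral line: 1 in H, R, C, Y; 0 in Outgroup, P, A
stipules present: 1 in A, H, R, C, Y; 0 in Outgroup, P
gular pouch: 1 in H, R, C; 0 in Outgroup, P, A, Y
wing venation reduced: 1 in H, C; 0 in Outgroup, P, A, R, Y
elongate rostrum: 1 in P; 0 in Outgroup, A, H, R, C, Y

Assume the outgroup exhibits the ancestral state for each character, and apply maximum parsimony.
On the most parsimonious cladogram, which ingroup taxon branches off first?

P

The outgroup has state '0' for every character, so '1' is the derived state throughout.
petiole constricted: derived state '1' in C only — an autapomorphy, so it tells us nothing about relationships among taxa.
lateral line (derived state '1') is shared by C, H, R, and Y — a synapomorphy uniting that clade.
Only A, C, H, R, and Y show the derived state '1' for stipules present, supporting them as a clade.
Only C, H, and R show the derived state '1' for gular pouch, supporting them as a clade.
wing venation reduced: derived state '1' in C and H only — synapomorphy for {C, H}.
elongate rostrum (derived state '1') is unique to P (autapomorphy; uninformative for grouping).
Most parsimonious ingroup topology: (P,(A,(((H,C),R),Y))).
P is sister to the clade containing all other ingroup taxa, so it is the earliest-diverging (most basal) ingroup lineage.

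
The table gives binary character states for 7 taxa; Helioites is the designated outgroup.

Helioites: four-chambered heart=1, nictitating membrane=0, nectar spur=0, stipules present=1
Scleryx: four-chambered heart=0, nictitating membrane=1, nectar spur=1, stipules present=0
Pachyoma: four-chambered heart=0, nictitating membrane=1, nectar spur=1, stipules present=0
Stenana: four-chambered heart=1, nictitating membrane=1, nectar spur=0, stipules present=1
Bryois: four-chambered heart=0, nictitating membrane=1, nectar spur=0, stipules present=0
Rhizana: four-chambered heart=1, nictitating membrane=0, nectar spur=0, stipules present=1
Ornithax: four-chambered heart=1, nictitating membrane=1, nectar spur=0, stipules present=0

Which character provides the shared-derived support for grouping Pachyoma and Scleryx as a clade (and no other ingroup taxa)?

nectar spur

Character polarity is set by the outgroup: the derived state is whichever differs from the outgroup's state, so for four-chambered heart, stipules present the derived state is '0', and for the remaining characters it is '1'.
Only Bryois, Pachyoma, and Scleryx show the derived state '0' for four-chambered heart, supporting them as a clade.
Only Bryois, Ornithax, Pachyoma, Scleryx, and Stenana show the derived state '1' for nictitating membrane, supporting them as a clade.
Only Pachyoma and Scleryx show the derived state '1' for nectar spur, supporting them as a clade.
stipules present (derived state '0') is shared by Bryois, Ornithax, Pachyoma, and Scleryx — a synapomorphy uniting that clade.
Most parsimonious ingroup topology: (((((Scleryx,Pachyoma),Bryois),Ornithax),Stenana),Rhizana).
The clade {Pachyoma, Scleryx} is supported by nectar spur: its derived state '1' occurs in exactly those taxa and in no other taxon (including the outgroup).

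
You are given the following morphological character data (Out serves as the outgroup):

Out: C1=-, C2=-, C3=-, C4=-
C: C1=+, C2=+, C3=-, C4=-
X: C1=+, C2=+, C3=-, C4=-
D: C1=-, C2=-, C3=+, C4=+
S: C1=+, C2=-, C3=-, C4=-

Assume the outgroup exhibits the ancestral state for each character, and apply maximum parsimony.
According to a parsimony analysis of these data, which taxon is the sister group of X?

The outgroup has state '-' for every character, so '+' is the derived state throughout.
C1 (derived state '+') is shared by C, S, and X — a synapomorphy uniting that clade.
C2 (derived state '+') is shared by C and X — a synapomorphy uniting that clade.
C3: derived state '+' in D only — an autapomorphy, so it tells us nothing about relationships among taxa.
C4: derived state '+' in D only — an autapomorphy, so it tells us nothing about relationships among taxa.
Most parsimonious ingroup topology: (((C,X),S),D).
X and C form a cherry on this tree, so they are sister taxa.

C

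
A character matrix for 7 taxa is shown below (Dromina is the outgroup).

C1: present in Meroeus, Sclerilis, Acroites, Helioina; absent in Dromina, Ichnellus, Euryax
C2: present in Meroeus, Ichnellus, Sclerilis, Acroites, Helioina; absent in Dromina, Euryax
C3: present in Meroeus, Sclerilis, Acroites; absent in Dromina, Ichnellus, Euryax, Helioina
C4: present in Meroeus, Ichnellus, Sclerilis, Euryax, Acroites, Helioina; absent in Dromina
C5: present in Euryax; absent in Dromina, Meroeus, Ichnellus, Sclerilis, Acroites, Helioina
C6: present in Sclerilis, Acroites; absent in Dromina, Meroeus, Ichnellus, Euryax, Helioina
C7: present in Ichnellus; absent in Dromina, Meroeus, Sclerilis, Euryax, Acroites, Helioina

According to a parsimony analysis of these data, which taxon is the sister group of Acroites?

The outgroup has state 'absent' for every character, so 'present' is the derived state throughout.
C1: derived state 'present' in Acroites, Helioina, Meroeus, and Sclerilis only — synapomorphy for {Acroites, Helioina, Meroeus, Sclerilis}.
Only Acroites, Helioina, Ichnellus, Meroeus, and Sclerilis show the derived state 'present' for C2, supporting them as a clade.
Only Acroites, Meroeus, and Sclerilis show the derived state 'present' for C3, supporting them as a clade.
C4 (derived state 'present') is shared by all ingroup taxa — unites the whole ingroup.
C5 (derived state 'present') is unique to Euryax (autapomorphy; uninformative for grouping).
C6: derived state 'present' in Acroites and Sclerilis only — synapomorphy for {Acroites, Sclerilis}.
C7: derived state 'present' in Ichnellus only — an autapomorphy, so it tells us nothing about relationships among taxa.
Most parsimonious ingroup topology: ((((Meroeus,(Sclerilis,Acroites)),Helioina),Ichnellus),Euryax).
Acroites and Sclerilis form a cherry on this tree, so they are sister taxa.

Sclerilis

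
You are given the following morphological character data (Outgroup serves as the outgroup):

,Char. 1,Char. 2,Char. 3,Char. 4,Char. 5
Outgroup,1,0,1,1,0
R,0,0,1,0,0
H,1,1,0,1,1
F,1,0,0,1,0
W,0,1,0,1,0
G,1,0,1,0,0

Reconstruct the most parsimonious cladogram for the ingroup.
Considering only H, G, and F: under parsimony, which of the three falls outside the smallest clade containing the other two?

Character polarity is set by the outgroup: the derived state is whichever differs from the outgroup's state, so for Char. 1, Char. 3, Char. 4 the derived state is '0', and for the remaining characters it is '1'.
Char. 1 groups R and W, which is incompatible with the clades supported by the remaining characters; treating it as convergent (homoplasy) costs fewer steps than any alternative tree.
Only H and W show the derived state '1' for Char. 2, supporting them as a clade.
Char. 3: derived state '0' in F, H, and W only — synapomorphy for {F, H, W}.
Char. 4 (derived state '0') is shared by G and R — a synapomorphy uniting that clade.
Char. 5: derived state '1' in H only — an autapomorphy, so it tells us nothing about relationships among taxa.
Most parsimonious ingroup topology: ((R,G),((H,W),F)).
F and H share a more recent common ancestor with each other than either does with G, so G is the least closely related of the three.

G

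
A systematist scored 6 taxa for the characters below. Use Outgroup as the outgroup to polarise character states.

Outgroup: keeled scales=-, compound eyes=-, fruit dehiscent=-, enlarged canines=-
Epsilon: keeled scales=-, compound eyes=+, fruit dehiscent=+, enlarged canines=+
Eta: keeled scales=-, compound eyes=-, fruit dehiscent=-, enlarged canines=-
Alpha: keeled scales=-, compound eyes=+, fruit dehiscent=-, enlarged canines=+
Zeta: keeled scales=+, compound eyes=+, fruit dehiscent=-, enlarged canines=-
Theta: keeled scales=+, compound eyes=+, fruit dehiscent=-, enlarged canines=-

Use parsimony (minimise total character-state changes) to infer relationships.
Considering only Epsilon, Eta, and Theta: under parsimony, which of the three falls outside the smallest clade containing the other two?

The outgroup has state '-' for every character, so '+' is the derived state throughout.
keeled scales (derived state '+') is shared by Theta and Zeta — a synapomorphy uniting that clade.
compound eyes (derived state '+') is shared by Alpha, Epsilon, Theta, and Zeta — a synapomorphy uniting that clade.
fruit dehiscent: derived state '+' in Epsilon only — an autapomorphy, so it tells us nothing about relationships among taxa.
enlarged canines (derived state '+') is shared by Alpha and Epsilon — a synapomorphy uniting that clade.
Most parsimonious ingroup topology: (((Epsilon,Alpha),(Zeta,Theta)),Eta).
Epsilon and Theta share a more recent common ancestor with each other than either does with Eta, so Eta is the least closely related of the three.

Eta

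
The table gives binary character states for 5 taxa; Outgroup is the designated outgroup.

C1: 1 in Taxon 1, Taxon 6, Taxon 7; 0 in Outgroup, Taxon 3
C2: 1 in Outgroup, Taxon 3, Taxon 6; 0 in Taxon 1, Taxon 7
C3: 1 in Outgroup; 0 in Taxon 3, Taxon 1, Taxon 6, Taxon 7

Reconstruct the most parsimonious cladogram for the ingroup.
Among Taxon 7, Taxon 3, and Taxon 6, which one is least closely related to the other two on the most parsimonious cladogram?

Character polarity is set by the outgroup: the derived state is whichever differs from the outgroup's state, so for C2, C3 the derived state is '0', and for the remaining characters it is '1'.
C1: derived state '1' in Taxon 1, Taxon 6, and Taxon 7 only — synapomorphy for {Taxon 1, Taxon 6, Taxon 7}.
C2 (derived state '0') is shared by Taxon 1 and Taxon 7 — a synapomorphy uniting that clade.
C3 (derived state '0') is shared by all ingroup taxa — unites the whole ingroup.
Most parsimonious ingroup topology: (Taxon 3,((Taxon 1,Taxon 7),Taxon 6)).
Taxon 7 and Taxon 6 share a more recent common ancestor with each other than either does with Taxon 3, so Taxon 3 is the least closely related of the three.

Taxon 3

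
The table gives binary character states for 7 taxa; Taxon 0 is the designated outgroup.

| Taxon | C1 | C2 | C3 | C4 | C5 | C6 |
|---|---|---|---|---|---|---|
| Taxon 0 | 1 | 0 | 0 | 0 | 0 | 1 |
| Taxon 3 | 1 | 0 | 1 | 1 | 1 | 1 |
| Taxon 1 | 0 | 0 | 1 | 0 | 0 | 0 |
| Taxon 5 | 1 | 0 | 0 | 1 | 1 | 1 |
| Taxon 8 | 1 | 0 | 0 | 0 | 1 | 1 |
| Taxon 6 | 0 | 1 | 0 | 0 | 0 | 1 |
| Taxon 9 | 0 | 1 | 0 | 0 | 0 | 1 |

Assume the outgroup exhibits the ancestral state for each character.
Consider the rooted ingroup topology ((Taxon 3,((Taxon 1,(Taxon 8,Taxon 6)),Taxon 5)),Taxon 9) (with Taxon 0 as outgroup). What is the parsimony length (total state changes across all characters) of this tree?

Map each character onto ((Taxon 3,((Taxon 1,(Taxon 8,Taxon 6)),Taxon 5)),Taxon 9) (rooted by Taxon 0) and count the minimum state changes it requires (Fitch parsimony):
C1: 3; C2: 2; C3: 2; C4: 2; C5: 3; C6: 1.
Total tree length = 13.

13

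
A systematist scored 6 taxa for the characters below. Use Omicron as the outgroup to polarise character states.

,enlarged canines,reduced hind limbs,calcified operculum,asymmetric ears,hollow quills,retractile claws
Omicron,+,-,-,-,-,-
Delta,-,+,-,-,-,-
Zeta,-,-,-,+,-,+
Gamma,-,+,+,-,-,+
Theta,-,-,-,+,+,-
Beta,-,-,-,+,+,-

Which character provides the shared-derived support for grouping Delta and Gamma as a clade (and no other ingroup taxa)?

reduced hind limbs

Character polarity is set by the outgroup: the derived state is whichever differs from the outgroup's state, so for enlarged canines the derived state is '-', and for the remaining characters it is '+'.
All ingroup taxa share the derived state '-' for enlarged canines; it defines the ingroup but does not resolve relationships within it.
reduced hind limbs (derived state '+') is shared by Delta and Gamma — a synapomorphy uniting that clade.
calcified operculum: derived state '+' in Gamma only — an autapomorphy, so it tells us nothing about relationships among taxa.
Only Beta, Theta, and Zeta show the derived state '+' for asymmetric ears, supporting them as a clade.
Only Beta and Theta show the derived state '+' for hollow quills, supporting them as a clade.
retractile claws (state '+') occurs in Gamma and Zeta but conflicts with the nesting implied by the other characters — most parsimoniously interpreted as homoplasy.
Most parsimonious ingroup topology: ((Delta,Gamma),(Zeta,(Theta,Beta))).
The clade {Delta, Gamma} is supported by reduced hind limbs: its derived state '+' occurs in exactly those taxa and in no other taxon (including the outgroup).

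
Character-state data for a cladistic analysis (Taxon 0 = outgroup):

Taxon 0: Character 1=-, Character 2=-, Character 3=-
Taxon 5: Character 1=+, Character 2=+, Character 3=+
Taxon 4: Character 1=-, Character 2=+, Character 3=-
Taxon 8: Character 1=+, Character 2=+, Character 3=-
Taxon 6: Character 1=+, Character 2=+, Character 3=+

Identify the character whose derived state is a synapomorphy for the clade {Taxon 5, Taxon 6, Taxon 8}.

The outgroup has state '-' for every character, so '+' is the derived state throughout.
Character 1: derived state '+' in Taxon 5, Taxon 6, and Taxon 8 only — synapomorphy for {Taxon 5, Taxon 6, Taxon 8}.
All ingroup taxa share the derived state '+' for Character 2; it defines the ingroup but does not resolve relationships within it.
Character 3 (derived state '+') is shared by Taxon 5 and Taxon 6 — a synapomorphy uniting that clade.
Most parsimonious ingroup topology: (((Taxon 5,Taxon 6),Taxon 8),Taxon 4).
The clade {Taxon 5, Taxon 6, Taxon 8} is supported by Character 1: its derived state '+' occurs in exactly those taxa and in no other taxon (including the outgroup).

Character 1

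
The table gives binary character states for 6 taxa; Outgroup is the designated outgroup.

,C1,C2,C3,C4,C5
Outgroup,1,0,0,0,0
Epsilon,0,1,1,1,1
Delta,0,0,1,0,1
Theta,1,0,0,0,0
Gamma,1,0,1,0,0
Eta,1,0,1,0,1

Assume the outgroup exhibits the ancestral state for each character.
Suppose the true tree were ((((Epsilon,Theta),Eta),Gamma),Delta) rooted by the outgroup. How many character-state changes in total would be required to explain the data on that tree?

9

Map each character onto ((((Epsilon,Theta),Eta),Gamma),Delta) (rooted by Outgroup) and count the minimum state changes it requires (Fitch parsimony):
C1: 2; C2: 1; C3: 2; C4: 1; C5: 3.
Total tree length = 9.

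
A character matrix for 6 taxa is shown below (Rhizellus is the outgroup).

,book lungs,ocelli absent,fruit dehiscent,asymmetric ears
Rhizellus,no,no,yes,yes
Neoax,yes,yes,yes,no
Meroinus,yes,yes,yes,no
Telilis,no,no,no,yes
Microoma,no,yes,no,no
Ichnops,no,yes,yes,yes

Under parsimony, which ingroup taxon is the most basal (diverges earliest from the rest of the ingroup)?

Telilis

Character polarity is set by the outgroup: the derived state is whichever differs from the outgroup's state, so for fruit dehiscent, asymmetric ears the derived state is 'no', and for the remaining characters it is 'yes'.
Only Meroinus and Neoax show the derived state 'yes' for book lungs, supporting them as a clade.
ocelli absent: derived state 'yes' in Ichnops, Meroinus, Microoma, and Neoax only — synapomorphy for {Ichnops, Meroinus, Microoma, Neoax}.
fruit dehiscent (state 'no') occurs in Microoma and Telilis but conflicts with the nesting implied by the other characters — most parsimoniously interpreted as homoplasy.
asymmetric ears (derived state 'no') is shared by Meroinus, Microoma, and Neoax — a synapomorphy uniting that clade.
Most parsimonious ingroup topology: ((((Neoax,Meroinus),Microoma),Ichnops),Telilis).
Telilis is sister to the clade containing all other ingroup taxa, so it is the earliest-diverging (most basal) ingroup lineage.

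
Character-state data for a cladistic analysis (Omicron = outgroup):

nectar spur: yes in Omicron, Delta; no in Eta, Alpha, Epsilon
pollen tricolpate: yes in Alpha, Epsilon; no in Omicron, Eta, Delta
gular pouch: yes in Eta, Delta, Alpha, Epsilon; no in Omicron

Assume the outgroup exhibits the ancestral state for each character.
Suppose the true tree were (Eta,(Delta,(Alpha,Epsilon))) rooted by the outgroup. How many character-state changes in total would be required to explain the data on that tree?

Map each character onto (Eta,(Delta,(Alpha,Epsilon))) (rooted by Omicron) and count the minimum state changes it requires (Fitch parsimony):
nectar spur: 2; pollen tricolpate: 1; gular pouch: 1.
Total tree length = 4.

4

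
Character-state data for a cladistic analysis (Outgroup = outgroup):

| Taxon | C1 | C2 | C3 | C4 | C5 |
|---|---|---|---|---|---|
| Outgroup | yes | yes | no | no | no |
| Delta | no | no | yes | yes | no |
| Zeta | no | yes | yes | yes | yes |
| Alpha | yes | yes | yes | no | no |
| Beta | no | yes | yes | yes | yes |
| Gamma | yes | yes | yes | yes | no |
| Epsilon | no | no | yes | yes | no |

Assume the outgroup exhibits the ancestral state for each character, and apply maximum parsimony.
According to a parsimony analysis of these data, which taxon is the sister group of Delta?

Epsilon

Character polarity is set by the outgroup: the derived state is whichever differs from the outgroup's state, so for C1, C2 the derived state is 'no', and for the remaining characters it is 'yes'.
C1: derived state 'no' in Beta, Delta, Epsilon, and Zeta only — synapomorphy for {Beta, Delta, Epsilon, Zeta}.
C2: derived state 'no' in Delta and Epsilon only — synapomorphy for {Delta, Epsilon}.
All ingroup taxa share the derived state 'yes' for C3; it defines the ingroup but does not resolve relationships within it.
C4: derived state 'yes' in Beta, Delta, Epsilon, Gamma, and Zeta only — synapomorphy for {Beta, Delta, Epsilon, Gamma, Zeta}.
C5 (derived state 'yes') is shared by Beta and Zeta — a synapomorphy uniting that clade.
Most parsimonious ingroup topology: ((((Delta,Epsilon),(Zeta,Beta)),Gamma),Alpha).
Delta and Epsilon form a cherry on this tree, so they are sister taxa.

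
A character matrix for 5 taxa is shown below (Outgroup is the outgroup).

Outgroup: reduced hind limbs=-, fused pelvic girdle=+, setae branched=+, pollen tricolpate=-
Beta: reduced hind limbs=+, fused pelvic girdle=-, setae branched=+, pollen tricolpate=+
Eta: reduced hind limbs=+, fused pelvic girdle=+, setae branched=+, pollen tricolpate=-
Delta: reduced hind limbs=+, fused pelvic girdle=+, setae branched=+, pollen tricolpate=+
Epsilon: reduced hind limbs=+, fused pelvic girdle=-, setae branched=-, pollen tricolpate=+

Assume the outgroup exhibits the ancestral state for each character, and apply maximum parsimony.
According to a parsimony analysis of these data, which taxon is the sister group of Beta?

Character polarity is set by the outgroup: the derived state is whichever differs from the outgroup's state, so for fused pelvic girdle, setae branched the derived state is '-', and for the remaining characters it is '+'.
All ingroup taxa share the derived state '+' for reduced hind limbs; it defines the ingroup but does not resolve relationships within it.
fused pelvic girdle (derived state '-') is shared by Beta and Epsilon — a synapomorphy uniting that clade.
setae branched (derived state '-') is unique to Epsilon (autapomorphy; uninformative for grouping).
pollen tricolpate (derived state '+') is shared by Beta, Delta, and Epsilon — a synapomorphy uniting that clade.
Most parsimonious ingroup topology: (((Beta,Epsilon),Delta),Eta).
Beta and Epsilon form a cherry on this tree, so they are sister taxa.

Epsilon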